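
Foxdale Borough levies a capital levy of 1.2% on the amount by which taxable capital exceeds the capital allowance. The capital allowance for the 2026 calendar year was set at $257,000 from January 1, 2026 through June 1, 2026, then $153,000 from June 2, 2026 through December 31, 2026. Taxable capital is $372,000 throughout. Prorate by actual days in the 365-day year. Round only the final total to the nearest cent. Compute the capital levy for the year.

January 1 – June 1, 2026: 152 days, exemption $257,000 → ($372,000 − $257,000) × 1.2% × 152/365 = $574.6849
June 2 – December 31, 2026: 213 days, exemption $153,000 → ($372,000 − $153,000) × 1.2% × 213/365 = $1,533.6000
Total = $2,108.2849

$2,108.28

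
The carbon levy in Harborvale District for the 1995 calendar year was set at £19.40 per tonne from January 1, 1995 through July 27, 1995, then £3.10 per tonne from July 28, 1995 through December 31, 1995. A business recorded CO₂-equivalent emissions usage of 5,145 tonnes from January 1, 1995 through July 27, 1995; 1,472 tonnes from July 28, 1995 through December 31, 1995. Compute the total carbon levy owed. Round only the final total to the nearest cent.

January 1 – July 27, 1995: 5,145 tonnes at £19.40/tonne → £99,813.00
July 28 – December 31, 1995: 1,472 tonnes at £3.10/tonne → £4,563.20

£104,376.20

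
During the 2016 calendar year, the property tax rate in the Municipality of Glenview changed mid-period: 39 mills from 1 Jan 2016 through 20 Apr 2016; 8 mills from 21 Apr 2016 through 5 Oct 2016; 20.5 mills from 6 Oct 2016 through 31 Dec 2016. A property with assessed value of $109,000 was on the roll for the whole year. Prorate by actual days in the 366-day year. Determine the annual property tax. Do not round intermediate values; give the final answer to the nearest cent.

1 Jan – 20 Apr 2016: 111 days at 39 mills → $109,000 × 3.9% × 111/366 = $1,289.2377
21 Apr – 5 Oct 2016: 168 days at 8 mills → $109,000 × 0.8% × 168/366 = $400.2623
6 Oct – 31 Dec 2016: 87 days at 20.5 mills → $109,000 × 2.05% × 87/366 = $531.1516
Total = $2,220.6516

$2,220.65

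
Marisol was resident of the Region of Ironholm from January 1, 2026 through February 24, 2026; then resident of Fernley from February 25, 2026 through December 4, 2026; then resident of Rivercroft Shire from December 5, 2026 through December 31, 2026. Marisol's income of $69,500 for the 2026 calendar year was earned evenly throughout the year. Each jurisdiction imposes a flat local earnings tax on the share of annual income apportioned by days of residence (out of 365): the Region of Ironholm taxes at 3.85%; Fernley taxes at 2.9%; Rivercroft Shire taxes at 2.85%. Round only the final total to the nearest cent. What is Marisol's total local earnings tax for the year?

$2,112.42

The Region of Ironholm, January 1 – February 24, 2026: 55 days → $69,500 × 3.85% × 55/365 = $403.1952
Fernley, February 25 – December 4, 2026: 283 days → $69,500 × 2.9% × 283/365 = $1,562.7027
Rivercroft Shire, December 5 – December 31, 2026: 27 days → $69,500 × 2.85% × 27/365 = $146.5212
Total = $2,112.4192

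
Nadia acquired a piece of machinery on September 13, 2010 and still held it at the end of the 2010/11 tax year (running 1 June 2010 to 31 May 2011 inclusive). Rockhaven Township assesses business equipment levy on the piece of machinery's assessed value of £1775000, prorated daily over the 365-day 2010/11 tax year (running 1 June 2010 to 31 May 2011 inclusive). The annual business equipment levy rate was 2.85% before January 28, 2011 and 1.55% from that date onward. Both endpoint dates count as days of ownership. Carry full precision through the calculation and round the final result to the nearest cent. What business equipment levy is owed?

September 13, 2010 – January 27, 2011: 137 days at 2.85% → £1775000 × 2.85% × 137/365 = £18987.6370
January 28 – May 31, 2011: 124 days at 1.55% → £1775000 × 1.55% × 124/365 = £9346.7123
Total = £28334.3493

£28334.35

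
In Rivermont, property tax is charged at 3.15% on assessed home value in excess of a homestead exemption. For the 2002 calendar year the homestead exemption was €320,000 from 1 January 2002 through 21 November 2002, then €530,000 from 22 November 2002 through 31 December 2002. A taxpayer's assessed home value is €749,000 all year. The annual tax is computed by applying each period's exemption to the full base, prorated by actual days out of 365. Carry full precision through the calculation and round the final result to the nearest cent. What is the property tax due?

€12,788.57

1 January – 21 November 2002: 325 days, exemption €320,000 → (€749,000 − €320,000) × 3.15% × 325/365 = €12,032.5685
22 November – 31 December 2002: 40 days, exemption €530,000 → (€749,000 − €530,000) × 3.15% × 40/365 = €756.0000
Total = €12,788.5685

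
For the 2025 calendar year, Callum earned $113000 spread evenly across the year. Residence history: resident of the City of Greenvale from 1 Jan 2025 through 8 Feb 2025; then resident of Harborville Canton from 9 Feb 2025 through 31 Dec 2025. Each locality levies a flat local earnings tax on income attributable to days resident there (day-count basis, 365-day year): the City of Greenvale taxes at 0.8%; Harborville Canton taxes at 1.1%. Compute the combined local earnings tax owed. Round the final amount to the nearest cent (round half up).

The City of Greenvale, 1 Jan – 8 Feb 2025: 39 days → $113000 × 0.8% × 39/365 = $96.5918
Harborville Canton, 9 Feb – 31 Dec 2025: 326 days → $113000 × 1.1% × 326/365 = $1110.1863
Total = $1206.7781

$1206.78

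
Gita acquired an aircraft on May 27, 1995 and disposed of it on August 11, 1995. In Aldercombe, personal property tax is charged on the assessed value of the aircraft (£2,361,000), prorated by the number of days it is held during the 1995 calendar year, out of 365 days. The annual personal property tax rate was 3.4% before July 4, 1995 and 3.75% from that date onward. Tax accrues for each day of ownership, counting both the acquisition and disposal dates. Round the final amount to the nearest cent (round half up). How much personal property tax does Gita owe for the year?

£17,817.46

May 27 – July 3, 1995: 38 days at 3.4% → £2,361,000 × 3.4% × 38/365 = £8,357.2932
July 4 – August 11, 1995: 39 days at 3.75% → £2,361,000 × 3.75% × 39/365 = £9,460.1712
Total = £17,817.4644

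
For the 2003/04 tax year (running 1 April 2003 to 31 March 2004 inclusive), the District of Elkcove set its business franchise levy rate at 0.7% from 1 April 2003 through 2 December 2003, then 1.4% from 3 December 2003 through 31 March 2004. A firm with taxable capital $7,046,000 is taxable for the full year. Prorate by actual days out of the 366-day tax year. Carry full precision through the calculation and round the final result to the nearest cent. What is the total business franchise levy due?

$65,493.15

1 April – 2 December 2003: 246 days at 0.7% → $7,046,000 × 0.7% × 246/366 = $33,150.8525
3 December 2003 – 31 March 2004: 120 days at 1.4% → $7,046,000 × 1.4% × 120/366 = $32,342.2951
Total = $65,493.1475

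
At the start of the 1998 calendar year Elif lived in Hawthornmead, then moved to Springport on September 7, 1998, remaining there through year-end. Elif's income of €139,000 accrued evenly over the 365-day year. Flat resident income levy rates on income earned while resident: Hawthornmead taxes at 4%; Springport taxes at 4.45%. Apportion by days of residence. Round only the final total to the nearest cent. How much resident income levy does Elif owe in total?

€5,758.79

Hawthornmead, January 1 – September 6, 1998: 249 days → €139,000 × 4% × 249/365 = €3,792.9863
Springport, September 7 – December 31, 1998: 116 days → €139,000 × 4.45% × 116/365 = €1,965.8027
Total = €5,758.7890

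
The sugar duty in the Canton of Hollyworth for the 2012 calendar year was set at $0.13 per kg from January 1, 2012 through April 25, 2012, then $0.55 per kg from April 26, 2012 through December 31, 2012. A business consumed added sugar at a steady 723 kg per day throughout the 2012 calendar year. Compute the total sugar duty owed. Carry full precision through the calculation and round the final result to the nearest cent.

January 1 – April 25, 2012: 116 days × 723 kg/day = 83,868 kg at $0.13/kg → $10,902.84
April 26 – December 31, 2012: 250 days × 723 kg/day = 180,750 kg at $0.55/kg → $99,412.50

$110,315.34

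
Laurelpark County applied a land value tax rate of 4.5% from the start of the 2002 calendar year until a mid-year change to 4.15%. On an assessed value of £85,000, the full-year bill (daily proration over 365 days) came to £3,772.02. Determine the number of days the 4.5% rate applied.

Let d = days at the first rate; then 365 − d days at the second rate.
£85,000 × [4.5%·d + 4.15%·(365−d)] / 365 = £3,772.02
Solving gives d = 300, so the new rate took effect on October 28, 2002.

300 days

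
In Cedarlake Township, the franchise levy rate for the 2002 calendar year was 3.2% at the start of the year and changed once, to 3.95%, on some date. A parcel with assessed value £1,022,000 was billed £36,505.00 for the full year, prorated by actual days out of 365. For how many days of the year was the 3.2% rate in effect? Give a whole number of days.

Let d = days at the first rate; then 365 − d days at the second rate.
£1,022,000 × [3.2%·d + 3.95%·(365−d)] / 365 = £36,505.00
Solving gives d = 184, so the new rate took effect on 4 Jul 2002.

184 days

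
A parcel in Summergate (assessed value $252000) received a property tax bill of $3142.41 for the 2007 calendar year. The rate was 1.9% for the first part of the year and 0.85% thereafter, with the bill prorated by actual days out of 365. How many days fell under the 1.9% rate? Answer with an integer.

Let d = days at the first rate; then 365 − d days at the second rate.
$252000 × [1.9%·d + 0.85%·(365−d)] / 365 = $3142.41
Solving gives d = 138, so the new rate took effect on 19 May 2007.

138 days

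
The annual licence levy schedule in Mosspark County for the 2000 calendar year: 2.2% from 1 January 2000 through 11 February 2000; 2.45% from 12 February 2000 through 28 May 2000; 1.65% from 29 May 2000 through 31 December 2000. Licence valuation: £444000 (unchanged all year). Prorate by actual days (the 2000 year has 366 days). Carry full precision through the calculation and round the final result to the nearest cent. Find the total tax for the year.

1 January – 11 February 2000: 42 days at 2.2% → £444000 × 2.2% × 42/366 = £1120.9180
12 February – 28 May 2000: 107 days at 2.45% → £444000 × 2.45% × 107/366 = £3180.1803
29 May – 31 December 2000: 217 days at 1.65% → £444000 × 1.65% × 217/366 = £4343.5574
Total = £8644.6557

£8644.66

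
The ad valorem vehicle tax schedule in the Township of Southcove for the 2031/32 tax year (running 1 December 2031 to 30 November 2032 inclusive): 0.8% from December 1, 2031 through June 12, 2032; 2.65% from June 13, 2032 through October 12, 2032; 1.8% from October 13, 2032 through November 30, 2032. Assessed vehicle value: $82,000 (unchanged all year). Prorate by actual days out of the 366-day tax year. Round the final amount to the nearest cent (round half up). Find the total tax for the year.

$1,271.45

December 1, 2031 – June 12, 2032: 195 days at 0.8% → $82,000 × 0.8% × 195/366 = $349.5082
June 13 – October 12, 2032: 122 days at 2.65% → $82,000 × 2.65% × 122/366 = $724.3333
October 13 – November 30, 2032: 49 days at 1.8% → $82,000 × 1.8% × 49/366 = $197.6066
Total = $1,271.4481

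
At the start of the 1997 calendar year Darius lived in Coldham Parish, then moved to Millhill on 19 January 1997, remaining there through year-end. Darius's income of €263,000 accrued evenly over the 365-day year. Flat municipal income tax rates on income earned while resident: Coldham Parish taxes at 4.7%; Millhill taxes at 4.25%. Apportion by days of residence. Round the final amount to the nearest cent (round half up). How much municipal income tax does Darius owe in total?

Coldham Parish, 1 January – 18 January 1997: 18 days → €263,000 × 4.7% × 18/365 = €609.5836
Millhill, 19 January – 31 December 1997: 347 days → €263,000 × 4.25% × 347/365 = €10,626.2808
Total = €11,235.8644

€11,235.86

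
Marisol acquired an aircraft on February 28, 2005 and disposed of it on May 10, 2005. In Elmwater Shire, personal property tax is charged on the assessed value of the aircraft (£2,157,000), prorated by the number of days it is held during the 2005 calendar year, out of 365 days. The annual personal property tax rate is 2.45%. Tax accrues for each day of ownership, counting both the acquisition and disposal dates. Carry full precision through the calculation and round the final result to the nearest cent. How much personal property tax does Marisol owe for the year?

£10,424.52

Days held (February 28 – May 10, 2005): 72 out of 365
Tax = £2,157,000 × 2.45% × 72/365 = £10,424.5151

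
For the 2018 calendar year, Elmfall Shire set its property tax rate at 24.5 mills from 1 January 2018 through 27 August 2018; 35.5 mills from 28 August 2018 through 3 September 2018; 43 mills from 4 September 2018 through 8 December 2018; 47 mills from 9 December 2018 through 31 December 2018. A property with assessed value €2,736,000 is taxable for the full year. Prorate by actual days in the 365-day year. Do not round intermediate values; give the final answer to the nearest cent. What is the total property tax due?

1 January – 27 August 2018: 239 days at 24.5 mills → €2,736,000 × 2.45% × 239/365 = €43,892.1863
28 August – 3 September 2018: 7 days at 35.5 mills → €2,736,000 × 3.55% × 7/365 = €1,862.7288
4 September – 8 December 2018: 96 days at 43 mills → €2,736,000 × 4.3% × 96/365 = €30,943.0356
9 December – 31 December 2018: 23 days at 47 mills → €2,736,000 × 4.7% × 23/365 = €8,103.0575
Total = €84,801.0082

€84,801.01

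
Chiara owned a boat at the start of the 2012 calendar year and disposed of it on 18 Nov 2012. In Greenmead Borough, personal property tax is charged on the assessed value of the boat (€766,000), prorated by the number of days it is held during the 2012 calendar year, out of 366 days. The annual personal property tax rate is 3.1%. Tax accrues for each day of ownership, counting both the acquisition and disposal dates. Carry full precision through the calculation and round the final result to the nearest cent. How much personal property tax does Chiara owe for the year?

Days held (1 Jan – 18 Nov 2012): 323 out of 366
Tax = €766,000 × 3.1% × 323/366 = €20,956.1694

€20,956.17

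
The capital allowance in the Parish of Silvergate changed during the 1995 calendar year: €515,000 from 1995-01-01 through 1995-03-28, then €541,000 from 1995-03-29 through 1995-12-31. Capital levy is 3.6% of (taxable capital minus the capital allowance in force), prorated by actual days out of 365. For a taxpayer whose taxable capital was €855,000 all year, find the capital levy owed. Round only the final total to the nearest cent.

€11,527.10

1995-01-01 to 1995-03-28: 87 days, exemption €515,000 → (€855,000 − €515,000) × 3.6% × 87/365 = €2,917.4795
1995-03-29 to 1995-12-31: 278 days, exemption €541,000 → (€855,000 − €541,000) × 3.6% × 278/365 = €8,609.6219
Total = €11,527.1014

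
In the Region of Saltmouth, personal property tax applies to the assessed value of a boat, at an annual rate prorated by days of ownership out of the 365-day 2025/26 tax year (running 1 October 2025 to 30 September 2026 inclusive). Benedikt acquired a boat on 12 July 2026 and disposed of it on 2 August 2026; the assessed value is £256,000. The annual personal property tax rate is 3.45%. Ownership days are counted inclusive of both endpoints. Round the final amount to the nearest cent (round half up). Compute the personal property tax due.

£532.34

Days held (12 July – 2 August 2026): 22 out of 365
Tax = £256,000 × 3.45% × 22/365 = £532.3397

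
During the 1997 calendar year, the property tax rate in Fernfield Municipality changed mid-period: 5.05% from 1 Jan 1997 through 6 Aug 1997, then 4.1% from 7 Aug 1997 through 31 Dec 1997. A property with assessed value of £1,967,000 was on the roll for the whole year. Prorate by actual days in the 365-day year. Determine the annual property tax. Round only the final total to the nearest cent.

1 Jan – 6 Aug 1997: 218 days at 5.05% → £1,967,000 × 5.05% × 218/365 = £59,327.9534
7 Aug – 31 Dec 1997: 147 days at 4.1% → £1,967,000 × 4.1% × 147/365 = £32,479.7507
Total = £91,807.7041

£91,807.70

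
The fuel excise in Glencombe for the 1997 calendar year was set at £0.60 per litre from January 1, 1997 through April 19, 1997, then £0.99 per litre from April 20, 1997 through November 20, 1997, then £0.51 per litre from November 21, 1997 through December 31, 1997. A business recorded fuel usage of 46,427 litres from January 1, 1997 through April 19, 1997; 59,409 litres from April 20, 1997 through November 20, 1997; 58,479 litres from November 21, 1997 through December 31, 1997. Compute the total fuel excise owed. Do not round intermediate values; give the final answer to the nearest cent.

January 1 – April 19, 1997: 46,427 litres at £0.60/litre → £27,856.20
April 20 – November 20, 1997: 59,409 litres at £0.99/litre → £58,814.91
November 21 – December 31, 1997: 58,479 litres at £0.51/litre → £29,824.29

£116,495.40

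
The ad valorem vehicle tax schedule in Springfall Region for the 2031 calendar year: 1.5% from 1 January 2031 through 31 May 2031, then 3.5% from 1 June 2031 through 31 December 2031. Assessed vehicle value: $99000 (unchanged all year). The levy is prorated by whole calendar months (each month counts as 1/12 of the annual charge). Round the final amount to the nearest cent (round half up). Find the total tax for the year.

1 January – 31 May 2031: 5 months at 1.5% → $99000 × 1.5% × 5/12 = $618.7500
1 June – 31 December 2031: 7 months at 3.5% → $99000 × 3.5% × 7/12 = $2021.2500
Total = $2640.0000

$2640.00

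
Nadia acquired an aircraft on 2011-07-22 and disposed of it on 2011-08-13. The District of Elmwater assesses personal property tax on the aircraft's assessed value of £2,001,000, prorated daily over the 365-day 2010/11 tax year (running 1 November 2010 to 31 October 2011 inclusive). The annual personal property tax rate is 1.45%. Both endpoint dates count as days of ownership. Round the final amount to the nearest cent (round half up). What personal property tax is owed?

Days held (2011-07-22 to 2011-08-13): 23 out of 365
Tax = £2,001,000 × 1.45% × 23/365 = £1,828.3110

£1,828.31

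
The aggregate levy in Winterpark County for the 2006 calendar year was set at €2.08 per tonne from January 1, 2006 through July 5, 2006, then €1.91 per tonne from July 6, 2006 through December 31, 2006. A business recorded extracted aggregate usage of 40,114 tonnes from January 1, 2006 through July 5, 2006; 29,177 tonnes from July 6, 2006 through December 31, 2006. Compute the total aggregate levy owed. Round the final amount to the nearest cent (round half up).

January 1 – July 5, 2006: 40,114 tonnes at €2.08/tonne → €83,437.12
July 6 – December 31, 2006: 29,177 tonnes at €1.91/tonne → €55,728.07

€139,165.19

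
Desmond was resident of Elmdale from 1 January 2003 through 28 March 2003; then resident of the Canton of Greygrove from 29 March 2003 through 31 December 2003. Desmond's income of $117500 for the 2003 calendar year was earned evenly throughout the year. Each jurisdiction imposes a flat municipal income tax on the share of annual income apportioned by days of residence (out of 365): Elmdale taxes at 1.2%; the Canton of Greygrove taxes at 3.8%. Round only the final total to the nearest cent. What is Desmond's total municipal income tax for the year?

$3736.82

Elmdale, 1 January – 28 March 2003: 87 days → $117500 × 1.2% × 87/365 = $336.0822
The Canton of Greygrove, 29 March – 31 December 2003: 278 days → $117500 × 3.8% × 278/365 = $3400.7397
Total = $3736.8219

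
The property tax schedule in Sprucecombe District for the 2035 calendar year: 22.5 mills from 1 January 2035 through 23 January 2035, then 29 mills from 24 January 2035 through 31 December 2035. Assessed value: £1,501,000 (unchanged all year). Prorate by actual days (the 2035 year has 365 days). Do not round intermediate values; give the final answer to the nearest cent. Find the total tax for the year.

1 January – 23 January 2035: 23 days at 22.5 mills → £1,501,000 × 2.25% × 23/365 = £2,128.1301
24 January – 31 December 2035: 342 days at 29 mills → £1,501,000 × 2.9% × 342/365 = £40,786.0767
Total = £42,914.2068

£42,914.21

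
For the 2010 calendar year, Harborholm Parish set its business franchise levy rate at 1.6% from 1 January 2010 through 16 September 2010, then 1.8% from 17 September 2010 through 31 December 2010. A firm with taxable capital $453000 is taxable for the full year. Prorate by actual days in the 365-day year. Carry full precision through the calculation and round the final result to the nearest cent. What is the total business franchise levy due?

1 January – 16 September 2010: 259 days at 1.6% → $453000 × 1.6% × 259/365 = $5143.1014
17 September – 31 December 2010: 106 days at 1.8% → $453000 × 1.8% × 106/365 = $2368.0110
Total = $7511.1123

$7511.11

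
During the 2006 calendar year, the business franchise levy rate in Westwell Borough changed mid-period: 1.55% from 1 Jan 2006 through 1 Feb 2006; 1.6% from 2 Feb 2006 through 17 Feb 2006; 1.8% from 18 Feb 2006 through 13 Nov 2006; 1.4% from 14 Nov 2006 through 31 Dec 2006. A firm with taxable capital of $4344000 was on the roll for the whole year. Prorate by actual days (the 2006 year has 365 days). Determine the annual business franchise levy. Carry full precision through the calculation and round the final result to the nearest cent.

1 Jan – 1 Feb 2006: 32 days at 1.55% → $4344000 × 1.55% × 32/365 = $5903.0795
2 Feb – 17 Feb 2006: 16 days at 1.6% → $4344000 × 1.6% × 16/365 = $3046.7507
18 Feb – 13 Nov 2006: 269 days at 1.8% → $4344000 × 1.8% × 269/365 = $57626.4329
14 Nov – 31 Dec 2006: 48 days at 1.4% → $4344000 × 1.4% × 48/365 = $7997.7205
Total = $74573.9836

$74573.98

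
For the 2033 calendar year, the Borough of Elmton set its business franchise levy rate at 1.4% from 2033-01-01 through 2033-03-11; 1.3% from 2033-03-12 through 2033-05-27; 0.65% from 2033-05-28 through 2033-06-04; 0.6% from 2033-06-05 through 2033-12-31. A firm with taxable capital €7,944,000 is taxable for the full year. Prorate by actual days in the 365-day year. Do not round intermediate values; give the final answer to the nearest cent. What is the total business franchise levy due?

€71,670.12

2033-01-01 to 2033-03-11: 70 days at 1.4% → €7,944,000 × 1.4% × 70/365 = €21,329.0959
2033-03-12 to 2033-05-27: 77 days at 1.3% → €7,944,000 × 1.3% × 77/365 = €21,786.1479
2033-05-28 to 2033-06-04: 8 days at 0.65% → €7,944,000 × 0.65% × 8/365 = €1,131.7479
2033-06-05 to 2033-12-31: 210 days at 0.6% → €7,944,000 × 0.6% × 210/365 = €27,423.1233
Total = €71,670.1151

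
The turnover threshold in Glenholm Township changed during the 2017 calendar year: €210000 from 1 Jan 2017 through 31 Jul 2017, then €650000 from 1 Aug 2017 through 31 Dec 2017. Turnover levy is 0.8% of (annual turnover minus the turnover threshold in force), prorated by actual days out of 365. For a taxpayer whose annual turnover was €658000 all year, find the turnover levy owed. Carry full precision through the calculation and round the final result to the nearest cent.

€2108.49

1 Jan – 31 Jul 2017: 212 days, exemption €210000 → (€658000 − €210000) × 0.8% × 212/365 = €2081.6658
1 Aug – 31 Dec 2017: 153 days, exemption €650000 → (€658000 − €650000) × 0.8% × 153/365 = €26.8274
Total = €2108.4932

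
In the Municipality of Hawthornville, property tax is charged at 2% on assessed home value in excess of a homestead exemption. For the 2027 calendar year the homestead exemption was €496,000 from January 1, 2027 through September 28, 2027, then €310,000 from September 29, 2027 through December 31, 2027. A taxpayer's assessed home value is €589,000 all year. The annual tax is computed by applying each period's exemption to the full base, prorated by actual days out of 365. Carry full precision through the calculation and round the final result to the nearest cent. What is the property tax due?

January 1 – September 28, 2027: 271 days, exemption €496,000 → (€589,000 − €496,000) × 2% × 271/365 = €1,380.9863
September 29 – December 31, 2027: 94 days, exemption €310,000 → (€589,000 − €310,000) × 2% × 94/365 = €1,437.0411
Total = €2,818.0274

€2,818.03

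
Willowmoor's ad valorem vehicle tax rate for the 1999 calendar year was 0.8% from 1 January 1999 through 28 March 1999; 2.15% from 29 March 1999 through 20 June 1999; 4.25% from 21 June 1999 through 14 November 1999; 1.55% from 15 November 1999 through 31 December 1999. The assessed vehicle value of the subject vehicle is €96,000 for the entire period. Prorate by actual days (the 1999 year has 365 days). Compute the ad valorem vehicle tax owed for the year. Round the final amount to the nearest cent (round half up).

€2,492.84

1 January – 28 March 1999: 87 days at 0.8% → €96,000 × 0.8% × 87/365 = €183.0575
29 March – 20 June 1999: 84 days at 2.15% → €96,000 × 2.15% × 84/365 = €475.0027
21 June – 14 November 1999: 147 days at 4.25% → €96,000 × 4.25% × 147/365 = €1,643.1781
15 November – 31 December 1999: 47 days at 1.55% → €96,000 × 1.55% × 47/365 = €191.6055
Total = €2,492.8438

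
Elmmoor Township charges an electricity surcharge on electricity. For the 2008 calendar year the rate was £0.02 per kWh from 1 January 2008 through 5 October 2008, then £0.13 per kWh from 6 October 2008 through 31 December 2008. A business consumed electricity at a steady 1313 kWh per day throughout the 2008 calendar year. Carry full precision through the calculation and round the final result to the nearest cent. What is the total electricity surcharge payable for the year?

1 January – 5 October 2008: 279 days × 1313 kWh/day = 366,327 kWh at £0.02/kWh → £7,326.54
6 October – 31 December 2008: 87 days × 1313 kWh/day = 114,231 kWh at £0.13/kWh → £14,850.03

£22,176.57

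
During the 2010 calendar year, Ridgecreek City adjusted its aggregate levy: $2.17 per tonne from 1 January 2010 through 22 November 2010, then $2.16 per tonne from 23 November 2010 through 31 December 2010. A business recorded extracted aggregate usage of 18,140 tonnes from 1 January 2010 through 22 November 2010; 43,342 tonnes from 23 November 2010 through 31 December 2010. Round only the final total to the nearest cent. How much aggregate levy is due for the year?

1 January – 22 November 2010: 18,140 tonnes at $2.17/tonne → $39363.80
23 November – 31 December 2010: 43,342 tonnes at $2.16/tonne → $93618.72

$132982.52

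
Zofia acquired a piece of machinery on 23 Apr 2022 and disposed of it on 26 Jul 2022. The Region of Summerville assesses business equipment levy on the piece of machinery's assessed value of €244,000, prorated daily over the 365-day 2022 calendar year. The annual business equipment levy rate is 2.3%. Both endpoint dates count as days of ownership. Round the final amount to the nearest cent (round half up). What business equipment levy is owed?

€1,460.66

Days held (23 Apr – 26 Jul 2022): 95 out of 365
Tax = €244,000 × 2.3% × 95/365 = €1,460.6575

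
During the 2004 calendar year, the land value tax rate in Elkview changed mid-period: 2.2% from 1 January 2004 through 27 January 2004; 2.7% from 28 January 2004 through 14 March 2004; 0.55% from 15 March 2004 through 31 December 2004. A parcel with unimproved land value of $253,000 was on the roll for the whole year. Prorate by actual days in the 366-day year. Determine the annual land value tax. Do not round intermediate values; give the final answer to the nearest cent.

$2,397.97

1 January – 27 January 2004: 27 days at 2.2% → $253,000 × 2.2% × 27/366 = $410.6066
28 January – 14 March 2004: 47 days at 2.7% → $253,000 × 2.7% × 47/366 = $877.2049
15 March – 31 December 2004: 292 days at 0.55% → $253,000 × 0.55% × 292/366 = $1,110.1585
Total = $2,397.9699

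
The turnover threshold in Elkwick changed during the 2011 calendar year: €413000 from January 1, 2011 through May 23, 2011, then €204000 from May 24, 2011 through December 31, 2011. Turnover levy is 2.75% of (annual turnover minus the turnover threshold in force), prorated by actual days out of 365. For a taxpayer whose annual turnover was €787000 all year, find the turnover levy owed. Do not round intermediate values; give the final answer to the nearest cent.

January 1 – May 23, 2011: 143 days, exemption €413000 → (€787000 − €413000) × 2.75% × 143/365 = €4029.4658
May 24 – December 31, 2011: 222 days, exemption €204000 → (€787000 − €204000) × 2.75% × 222/365 = €9751.2740
Total = €13780.7397

€13780.74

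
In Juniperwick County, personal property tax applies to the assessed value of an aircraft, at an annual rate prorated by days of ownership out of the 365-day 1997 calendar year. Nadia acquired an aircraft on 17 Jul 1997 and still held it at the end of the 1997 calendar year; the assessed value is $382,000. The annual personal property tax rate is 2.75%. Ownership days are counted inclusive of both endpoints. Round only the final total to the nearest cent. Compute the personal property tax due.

Days held (17 Jul – 31 Dec 1997): 168 out of 365
Tax = $382,000 × 2.75% × 168/365 = $4,835.1781

$4,835.18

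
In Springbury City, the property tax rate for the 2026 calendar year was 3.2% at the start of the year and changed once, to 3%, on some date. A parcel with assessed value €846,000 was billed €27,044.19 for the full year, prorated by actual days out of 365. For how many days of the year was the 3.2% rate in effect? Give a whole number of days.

Let d = days at the first rate; then 365 − d days at the second rate.
€846,000 × [3.2%·d + 3%·(365−d)] / 365 = €27,044.19
Solving gives d = 359, so the new rate took effect on 26 Dec 2026.

359 days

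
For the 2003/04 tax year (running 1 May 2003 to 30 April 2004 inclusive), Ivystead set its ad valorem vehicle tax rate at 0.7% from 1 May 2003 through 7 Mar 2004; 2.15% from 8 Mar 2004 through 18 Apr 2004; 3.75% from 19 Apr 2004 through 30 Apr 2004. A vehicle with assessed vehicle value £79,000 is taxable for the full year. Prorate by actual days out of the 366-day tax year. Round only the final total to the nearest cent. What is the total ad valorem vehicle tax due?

1 May 2003 – 7 Mar 2004: 312 days at 0.7% → £79,000 × 0.7% × 312/366 = £471.4098
8 Mar – 18 Apr 2004: 42 days at 2.15% → £79,000 × 2.15% × 42/366 = £194.9098
19 Apr – 30 Apr 2004: 12 days at 3.75% → £79,000 × 3.75% × 12/366 = £97.1311
Total = £763.4508

£763.45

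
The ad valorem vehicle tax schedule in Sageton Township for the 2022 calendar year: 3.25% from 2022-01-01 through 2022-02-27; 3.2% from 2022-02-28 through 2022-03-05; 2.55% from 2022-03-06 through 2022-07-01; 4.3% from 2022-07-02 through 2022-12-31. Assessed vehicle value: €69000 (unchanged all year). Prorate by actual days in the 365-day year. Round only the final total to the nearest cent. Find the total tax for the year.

€2449.03

2022-01-01 to 2022-02-27: 58 days at 3.25% → €69000 × 3.25% × 58/365 = €356.3425
2022-02-28 to 2022-03-05: 6 days at 3.2% → €69000 × 3.2% × 6/365 = €36.2959
2022-03-06 to 2022-07-01: 118 days at 2.55% → €69000 × 2.55% × 118/365 = €568.8247
2022-07-02 to 2022-12-31: 183 days at 4.3% → €69000 × 4.3% × 183/365 = €1487.5644
Total = €2449.0274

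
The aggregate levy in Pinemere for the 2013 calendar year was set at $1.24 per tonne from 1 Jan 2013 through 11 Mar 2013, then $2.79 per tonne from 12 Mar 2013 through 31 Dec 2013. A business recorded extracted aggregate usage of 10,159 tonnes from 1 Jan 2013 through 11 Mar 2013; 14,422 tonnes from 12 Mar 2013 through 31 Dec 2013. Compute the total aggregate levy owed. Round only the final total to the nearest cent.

$52834.54

1 Jan – 11 Mar 2013: 10,159 tonnes at $1.24/tonne → $12597.16
12 Mar – 31 Dec 2013: 14,422 tonnes at $2.79/tonne → $40237.38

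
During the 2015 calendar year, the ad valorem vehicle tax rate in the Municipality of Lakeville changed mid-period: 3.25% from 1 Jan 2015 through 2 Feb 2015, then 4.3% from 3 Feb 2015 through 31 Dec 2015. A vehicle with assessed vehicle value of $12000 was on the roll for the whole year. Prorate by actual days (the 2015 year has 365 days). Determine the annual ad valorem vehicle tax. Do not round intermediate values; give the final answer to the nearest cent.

1 Jan – 2 Feb 2015: 33 days at 3.25% → $12000 × 3.25% × 33/365 = $35.2603
3 Feb – 31 Dec 2015: 332 days at 4.3% → $12000 × 4.3% × 332/365 = $469.3479
Total = $504.6082

$504.61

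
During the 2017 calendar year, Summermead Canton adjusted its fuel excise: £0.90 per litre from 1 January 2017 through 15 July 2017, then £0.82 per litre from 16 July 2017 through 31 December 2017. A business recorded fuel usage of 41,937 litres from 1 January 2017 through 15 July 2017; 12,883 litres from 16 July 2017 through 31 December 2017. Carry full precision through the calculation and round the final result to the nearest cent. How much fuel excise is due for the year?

£48,307.36

1 January – 15 July 2017: 41,937 litres at £0.90/litre → £37,743.30
16 July – 31 December 2017: 12,883 litres at £0.82/litre → £10,564.06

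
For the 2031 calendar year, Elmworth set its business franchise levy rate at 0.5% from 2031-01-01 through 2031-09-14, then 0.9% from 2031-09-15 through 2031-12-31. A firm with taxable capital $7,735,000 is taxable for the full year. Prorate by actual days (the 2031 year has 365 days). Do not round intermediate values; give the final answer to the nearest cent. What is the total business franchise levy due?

$47,829.85

2031-01-01 to 2031-09-14: 257 days at 0.5% → $7,735,000 × 0.5% × 257/365 = $27,231.4384
2031-09-15 to 2031-12-31: 108 days at 0.9% → $7,735,000 × 0.9% × 108/365 = $20,598.4110
Total = $47,829.8493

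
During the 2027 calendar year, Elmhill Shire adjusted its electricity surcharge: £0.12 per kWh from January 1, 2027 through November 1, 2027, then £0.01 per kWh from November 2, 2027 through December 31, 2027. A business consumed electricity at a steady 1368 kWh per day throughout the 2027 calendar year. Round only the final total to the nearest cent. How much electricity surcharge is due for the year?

£50,889.60

January 1 – November 1, 2027: 305 days × 1368 kWh/day = 417,240 kWh at £0.12/kWh → £50,068.80
November 2 – December 31, 2027: 60 days × 1368 kWh/day = 82,080 kWh at £0.01/kWh → £820.80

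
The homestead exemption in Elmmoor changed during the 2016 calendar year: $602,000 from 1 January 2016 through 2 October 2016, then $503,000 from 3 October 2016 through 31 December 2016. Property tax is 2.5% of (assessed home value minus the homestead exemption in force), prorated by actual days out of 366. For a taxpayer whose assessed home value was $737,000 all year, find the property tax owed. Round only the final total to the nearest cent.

1 January – 2 October 2016: 276 days, exemption $602,000 → ($737,000 − $602,000) × 2.5% × 276/366 = $2,545.0820
3 October – 31 December 2016: 90 days, exemption $503,000 → ($737,000 − $503,000) × 2.5% × 90/366 = $1,438.5246
Total = $3,983.6066

$3,983.61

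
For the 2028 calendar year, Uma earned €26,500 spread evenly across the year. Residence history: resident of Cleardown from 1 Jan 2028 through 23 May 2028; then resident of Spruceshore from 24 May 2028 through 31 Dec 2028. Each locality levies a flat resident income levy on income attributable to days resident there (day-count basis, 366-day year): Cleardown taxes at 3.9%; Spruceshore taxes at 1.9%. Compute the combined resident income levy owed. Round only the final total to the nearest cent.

€712.02

Cleardown, 1 Jan – 23 May 2028: 144 days → €26,500 × 3.9% × 144/366 = €406.6230
Spruceshore, 24 May – 31 Dec 2028: 222 days → €26,500 × 1.9% × 222/366 = €305.4016
Total = €712.0246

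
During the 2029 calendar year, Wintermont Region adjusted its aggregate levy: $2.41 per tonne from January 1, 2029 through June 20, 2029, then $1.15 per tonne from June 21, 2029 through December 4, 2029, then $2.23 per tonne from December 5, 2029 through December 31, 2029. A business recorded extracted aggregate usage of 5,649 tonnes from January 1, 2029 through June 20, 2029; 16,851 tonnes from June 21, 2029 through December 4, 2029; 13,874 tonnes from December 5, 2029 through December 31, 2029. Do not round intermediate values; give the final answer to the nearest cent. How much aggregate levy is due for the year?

January 1 – June 20, 2029: 5,649 tonnes at $2.41/tonne → $13614.09
June 21 – December 4, 2029: 16,851 tonnes at $1.15/tonne → $19378.65
December 5 – December 31, 2029: 13,874 tonnes at $2.23/tonne → $30939.02

$63931.76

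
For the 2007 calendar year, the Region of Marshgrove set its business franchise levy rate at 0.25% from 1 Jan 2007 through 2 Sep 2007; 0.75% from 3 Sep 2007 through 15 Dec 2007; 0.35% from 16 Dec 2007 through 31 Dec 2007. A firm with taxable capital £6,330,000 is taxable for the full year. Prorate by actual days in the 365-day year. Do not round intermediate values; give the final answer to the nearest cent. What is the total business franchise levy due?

£25,120.56

1 Jan – 2 Sep 2007: 245 days at 0.25% → £6,330,000 × 0.25% × 245/365 = £10,622.2603
3 Sep – 15 Dec 2007: 104 days at 0.75% → £6,330,000 × 0.75% × 104/365 = £13,527.1233
16 Dec – 31 Dec 2007: 16 days at 0.35% → £6,330,000 × 0.35% × 16/365 = £971.1781
Total = £25,120.5616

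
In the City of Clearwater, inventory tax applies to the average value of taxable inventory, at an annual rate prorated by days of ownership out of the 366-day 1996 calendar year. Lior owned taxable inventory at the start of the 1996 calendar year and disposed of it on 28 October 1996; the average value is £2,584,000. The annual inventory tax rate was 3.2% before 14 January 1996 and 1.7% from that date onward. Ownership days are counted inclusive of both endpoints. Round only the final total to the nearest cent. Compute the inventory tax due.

1 January – 13 January 1996: 13 days at 3.2% → £2,584,000 × 3.2% × 13/366 = £2,937.0055
14 January – 28 October 1996: 289 days at 1.7% → £2,584,000 × 1.7% × 289/366 = £34,686.3169
Total = £37,623.3224

£37,623.32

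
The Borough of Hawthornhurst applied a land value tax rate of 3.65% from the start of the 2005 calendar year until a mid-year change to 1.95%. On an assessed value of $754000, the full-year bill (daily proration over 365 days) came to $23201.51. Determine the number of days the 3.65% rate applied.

Let d = days at the first rate; then 365 − d days at the second rate.
$754000 × [3.65%·d + 1.95%·(365−d)] / 365 = $23201.51
Solving gives d = 242, so the new rate took effect on 31 Aug 2005.

242 days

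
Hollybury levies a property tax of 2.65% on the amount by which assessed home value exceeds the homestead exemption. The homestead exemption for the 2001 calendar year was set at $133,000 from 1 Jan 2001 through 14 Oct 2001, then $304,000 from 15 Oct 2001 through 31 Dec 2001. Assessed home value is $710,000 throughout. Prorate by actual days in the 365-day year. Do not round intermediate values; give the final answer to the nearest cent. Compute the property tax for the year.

$14,322.12

1 Jan – 14 Oct 2001: 287 days, exemption $133,000 → ($710,000 − $133,000) × 2.65% × 287/365 = $12,022.9411
15 Oct – 31 Dec 2001: 78 days, exemption $304,000 → ($710,000 − $304,000) × 2.65% × 78/365 = $2,299.1836
Total = $14,322.1247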